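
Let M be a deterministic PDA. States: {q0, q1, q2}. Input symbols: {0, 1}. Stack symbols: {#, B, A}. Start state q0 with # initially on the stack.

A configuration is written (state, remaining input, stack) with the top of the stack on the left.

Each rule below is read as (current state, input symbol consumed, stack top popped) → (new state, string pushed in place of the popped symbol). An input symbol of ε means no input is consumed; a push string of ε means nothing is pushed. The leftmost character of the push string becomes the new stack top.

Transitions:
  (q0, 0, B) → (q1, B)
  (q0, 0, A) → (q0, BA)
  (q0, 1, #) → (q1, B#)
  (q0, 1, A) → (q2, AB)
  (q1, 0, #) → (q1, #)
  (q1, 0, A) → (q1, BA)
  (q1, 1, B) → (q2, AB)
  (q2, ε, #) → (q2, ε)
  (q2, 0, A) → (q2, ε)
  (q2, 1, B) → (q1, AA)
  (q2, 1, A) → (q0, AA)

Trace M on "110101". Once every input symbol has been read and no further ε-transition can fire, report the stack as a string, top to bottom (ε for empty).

ABAA#

(q0, 110101, #)
  read 1, top #: go to q1, push B# → (q1, 10101, B#)
  read 1, top B: go to q2, push AB → (q2, 0101, AB#)
  read 0, top A: go to q2, push ε → (q2, 101, B#)
  read 1, top B: go to q1, push AA → (q1, 01, AA#)
  read 0, top A: go to q1, push BA → (q1, 1, BAA#)
  read 1, top B: go to q2, push AB → (q2, ε, ABAA#)
All input consumed in state q2 with stack ABAA#.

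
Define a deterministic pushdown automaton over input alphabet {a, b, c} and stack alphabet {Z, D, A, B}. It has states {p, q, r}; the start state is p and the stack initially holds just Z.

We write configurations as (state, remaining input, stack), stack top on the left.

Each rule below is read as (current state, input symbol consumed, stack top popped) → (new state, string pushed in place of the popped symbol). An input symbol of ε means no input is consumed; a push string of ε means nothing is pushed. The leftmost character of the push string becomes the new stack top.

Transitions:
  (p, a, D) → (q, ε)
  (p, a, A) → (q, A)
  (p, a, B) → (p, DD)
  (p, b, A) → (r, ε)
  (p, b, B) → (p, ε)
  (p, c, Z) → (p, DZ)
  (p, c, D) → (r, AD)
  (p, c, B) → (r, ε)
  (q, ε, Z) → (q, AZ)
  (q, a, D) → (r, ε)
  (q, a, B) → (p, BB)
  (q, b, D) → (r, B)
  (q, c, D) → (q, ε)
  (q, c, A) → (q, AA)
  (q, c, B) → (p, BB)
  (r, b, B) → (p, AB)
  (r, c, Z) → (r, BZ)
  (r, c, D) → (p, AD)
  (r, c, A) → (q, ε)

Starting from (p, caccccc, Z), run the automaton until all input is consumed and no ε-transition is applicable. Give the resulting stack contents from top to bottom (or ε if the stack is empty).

(p, caccccc, Z) ⊢ (p, accccc, DZ) ⊢ (q, ccccc, Z) ⊢ (q, ccccc, AZ) ⊢ (q, cccc, AAZ) ⊢ (q, ccc, AAAZ) ⊢ (q, cc, AAAAZ) ⊢ (q, c, AAAAAZ) ⊢ (q, ε, AAAAAAZ)
All input consumed in state q with stack AAAAAAZ.

AAAAAAZ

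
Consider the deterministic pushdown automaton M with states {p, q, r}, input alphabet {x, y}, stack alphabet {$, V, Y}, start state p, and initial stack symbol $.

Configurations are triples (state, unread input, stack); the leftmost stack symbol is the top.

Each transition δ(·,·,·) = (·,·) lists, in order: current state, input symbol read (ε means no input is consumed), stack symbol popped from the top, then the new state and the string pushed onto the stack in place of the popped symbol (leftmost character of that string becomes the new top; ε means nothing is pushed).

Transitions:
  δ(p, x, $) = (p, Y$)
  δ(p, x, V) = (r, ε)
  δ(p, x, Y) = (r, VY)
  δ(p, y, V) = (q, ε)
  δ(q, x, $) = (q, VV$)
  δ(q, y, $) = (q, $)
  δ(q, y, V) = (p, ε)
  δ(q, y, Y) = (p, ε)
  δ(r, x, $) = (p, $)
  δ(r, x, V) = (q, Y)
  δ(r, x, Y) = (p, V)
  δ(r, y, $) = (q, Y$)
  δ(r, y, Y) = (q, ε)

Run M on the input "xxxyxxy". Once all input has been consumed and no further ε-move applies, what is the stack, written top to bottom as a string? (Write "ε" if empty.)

(p, xxxyxxy, $)
  read x, top $: go to p, push Y$ → (p, xxyxxy, Y$)
  read x, top Y: go to r, push VY → (r, xyxxy, VY$)
  read x, top V: go to q, push Y → (q, yxxy, YY$)
  read y, top Y: go to p, push ε → (p, xxy, Y$)
  read x, top Y: go to r, push VY → (r, xy, VY$)
  read x, top V: go to q, push Y → (q, y, YY$)
  read y, top Y: go to p, push ε → (p, ε, Y$)
All input consumed in state p with stack Y$.

Y$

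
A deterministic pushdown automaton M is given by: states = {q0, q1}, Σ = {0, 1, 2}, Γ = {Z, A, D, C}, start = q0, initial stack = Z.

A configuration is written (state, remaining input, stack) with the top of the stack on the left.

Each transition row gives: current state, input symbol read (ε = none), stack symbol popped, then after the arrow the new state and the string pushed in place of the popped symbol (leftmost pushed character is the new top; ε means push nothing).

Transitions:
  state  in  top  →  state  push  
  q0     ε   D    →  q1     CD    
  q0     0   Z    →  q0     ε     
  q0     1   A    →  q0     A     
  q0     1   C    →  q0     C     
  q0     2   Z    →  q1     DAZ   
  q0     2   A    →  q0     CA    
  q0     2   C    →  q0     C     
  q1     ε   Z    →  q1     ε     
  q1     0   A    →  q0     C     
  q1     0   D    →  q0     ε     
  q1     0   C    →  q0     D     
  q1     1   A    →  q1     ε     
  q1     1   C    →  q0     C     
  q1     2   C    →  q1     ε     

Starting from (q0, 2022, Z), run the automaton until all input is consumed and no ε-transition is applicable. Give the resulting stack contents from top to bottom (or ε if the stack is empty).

(q0, 2022, Z)
  read 2, top Z: go to q1, push DAZ → (q1, 022, DAZ)
  read 0, top D: go to q0, push ε → (q0, 22, AZ)
  read 2, top A: go to q0, push CA → (q0, 2, CAZ)
  read 2, top C: go to q0, push C → (q0, ε, CAZ)
All input consumed in state q0 with stack CAZ.

CAZ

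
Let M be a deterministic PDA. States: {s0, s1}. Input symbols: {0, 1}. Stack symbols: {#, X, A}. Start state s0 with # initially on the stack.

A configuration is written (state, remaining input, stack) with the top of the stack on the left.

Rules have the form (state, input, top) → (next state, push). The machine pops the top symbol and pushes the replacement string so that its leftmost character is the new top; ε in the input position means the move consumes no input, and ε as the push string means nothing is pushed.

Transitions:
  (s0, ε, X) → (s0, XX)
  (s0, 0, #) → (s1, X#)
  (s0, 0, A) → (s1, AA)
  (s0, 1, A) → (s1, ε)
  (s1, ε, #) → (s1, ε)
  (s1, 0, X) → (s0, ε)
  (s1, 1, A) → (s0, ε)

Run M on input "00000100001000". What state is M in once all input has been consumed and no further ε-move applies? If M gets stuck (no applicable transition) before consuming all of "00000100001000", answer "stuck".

stuck

(s0, 00000100001000, #)
  read 0, top #: go to s1, push X# → (s1, 0000100001000, X#)
  read 0, top X: go to s0, push ε → (s0, 000100001000, #)
  read 0, top #: go to s1, push X# → (s1, 00100001000, X#)
  read 0, top X: go to s0, push ε → (s0, 0100001000, #)
  read 0, top #: go to s1, push X# → (s1, 100001000, X#)
No transition for (s1, 1, top X); M blocks with input 100001000 remaining.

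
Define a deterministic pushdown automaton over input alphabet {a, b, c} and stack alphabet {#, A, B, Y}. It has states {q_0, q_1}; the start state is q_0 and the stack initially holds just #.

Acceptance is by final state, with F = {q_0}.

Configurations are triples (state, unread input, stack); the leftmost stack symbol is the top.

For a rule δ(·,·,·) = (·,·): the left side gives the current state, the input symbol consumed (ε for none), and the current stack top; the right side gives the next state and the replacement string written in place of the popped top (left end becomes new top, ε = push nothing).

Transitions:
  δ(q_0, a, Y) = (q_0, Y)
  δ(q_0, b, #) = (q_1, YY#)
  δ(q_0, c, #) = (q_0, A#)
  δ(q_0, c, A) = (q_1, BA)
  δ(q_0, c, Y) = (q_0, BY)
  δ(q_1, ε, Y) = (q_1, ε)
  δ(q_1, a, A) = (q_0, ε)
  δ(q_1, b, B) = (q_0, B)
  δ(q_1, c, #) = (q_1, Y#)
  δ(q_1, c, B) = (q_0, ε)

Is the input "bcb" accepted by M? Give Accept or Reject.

(q_0, bcb, #)
  read b, top #: go to q_1, push YY# → (q_1, cb, YY#)
  ε-move, top Y: go to q_1, push ε → (q_1, cb, Y#)
  ε-move, top Y: go to q_1, push ε → (q_1, cb, #)
  read c, top #: go to q_1, push Y# → (q_1, b, Y#)
  ε-move, top Y: go to q_1, push ε → (q_1, b, #)
No transition applies at (q_1, b, #); input not fully consumed.

Reject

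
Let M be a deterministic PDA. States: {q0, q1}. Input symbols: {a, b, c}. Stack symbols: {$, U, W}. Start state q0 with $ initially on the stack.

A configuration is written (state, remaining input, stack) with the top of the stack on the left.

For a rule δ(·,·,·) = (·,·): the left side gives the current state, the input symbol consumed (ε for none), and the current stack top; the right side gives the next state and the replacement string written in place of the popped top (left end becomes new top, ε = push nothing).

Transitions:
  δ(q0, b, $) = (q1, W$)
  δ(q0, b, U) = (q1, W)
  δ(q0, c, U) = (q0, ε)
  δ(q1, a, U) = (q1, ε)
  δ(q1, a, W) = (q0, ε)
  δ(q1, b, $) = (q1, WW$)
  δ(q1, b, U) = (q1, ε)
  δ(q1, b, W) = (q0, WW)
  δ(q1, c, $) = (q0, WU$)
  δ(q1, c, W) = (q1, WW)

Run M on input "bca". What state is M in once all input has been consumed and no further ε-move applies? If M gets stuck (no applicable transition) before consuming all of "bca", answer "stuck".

q0

(q0, bca, $) ⊢ (q1, ca, W$) ⊢ (q1, a, WW$) ⊢ (q0, ε, W$)
All input consumed; M is in state q0.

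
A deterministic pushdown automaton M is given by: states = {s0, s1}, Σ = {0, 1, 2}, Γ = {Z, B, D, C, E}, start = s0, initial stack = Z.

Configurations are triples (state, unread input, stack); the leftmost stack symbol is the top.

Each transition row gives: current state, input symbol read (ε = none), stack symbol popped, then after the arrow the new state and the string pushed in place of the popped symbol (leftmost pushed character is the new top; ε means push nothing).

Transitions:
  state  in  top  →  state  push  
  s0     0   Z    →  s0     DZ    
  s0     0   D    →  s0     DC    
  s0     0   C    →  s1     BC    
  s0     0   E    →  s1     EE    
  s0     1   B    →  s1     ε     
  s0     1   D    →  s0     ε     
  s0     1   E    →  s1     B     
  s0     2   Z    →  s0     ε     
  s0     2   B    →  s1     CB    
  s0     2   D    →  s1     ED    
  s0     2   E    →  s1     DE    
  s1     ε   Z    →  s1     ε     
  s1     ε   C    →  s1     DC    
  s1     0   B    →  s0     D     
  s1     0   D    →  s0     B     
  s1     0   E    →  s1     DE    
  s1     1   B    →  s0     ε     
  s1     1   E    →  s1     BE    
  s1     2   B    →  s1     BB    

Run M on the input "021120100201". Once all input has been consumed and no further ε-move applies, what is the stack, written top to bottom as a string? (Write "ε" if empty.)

(s0, 021120100201, Z)
  read 0, top Z: go to s0, push DZ → (s0, 21120100201, DZ)
  read 2, top D: go to s1, push ED → (s1, 1120100201, EDZ)
  read 1, top E: go to s1, push BE → (s1, 120100201, BEDZ)
  read 1, top B: go to s0, push ε → (s0, 20100201, EDZ)
  read 2, top E: go to s1, push DE → (s1, 0100201, DEDZ)
  read 0, top D: go to s0, push B → (s0, 100201, BEDZ)
  read 1, top B: go to s1, push ε → (s1, 00201, EDZ)
  read 0, top E: go to s1, push DE → (s1, 0201, DEDZ)
  read 0, top D: go to s0, push B → (s0, 201, BEDZ)
  read 2, top B: go to s1, push CB → (s1, 01, CBEDZ)
  ε-move, top C: go to s1, push DC → (s1, 01, DCBEDZ)
  read 0, top D: go to s0, push B → (s0, 1, BCBEDZ)
  read 1, top B: go to s1, push ε → (s1, ε, CBEDZ)
  ε-move, top C: go to s1, push DC → (s1, ε, DCBEDZ)
All input consumed in state s1 with stack DCBEDZ.

DCBEDZ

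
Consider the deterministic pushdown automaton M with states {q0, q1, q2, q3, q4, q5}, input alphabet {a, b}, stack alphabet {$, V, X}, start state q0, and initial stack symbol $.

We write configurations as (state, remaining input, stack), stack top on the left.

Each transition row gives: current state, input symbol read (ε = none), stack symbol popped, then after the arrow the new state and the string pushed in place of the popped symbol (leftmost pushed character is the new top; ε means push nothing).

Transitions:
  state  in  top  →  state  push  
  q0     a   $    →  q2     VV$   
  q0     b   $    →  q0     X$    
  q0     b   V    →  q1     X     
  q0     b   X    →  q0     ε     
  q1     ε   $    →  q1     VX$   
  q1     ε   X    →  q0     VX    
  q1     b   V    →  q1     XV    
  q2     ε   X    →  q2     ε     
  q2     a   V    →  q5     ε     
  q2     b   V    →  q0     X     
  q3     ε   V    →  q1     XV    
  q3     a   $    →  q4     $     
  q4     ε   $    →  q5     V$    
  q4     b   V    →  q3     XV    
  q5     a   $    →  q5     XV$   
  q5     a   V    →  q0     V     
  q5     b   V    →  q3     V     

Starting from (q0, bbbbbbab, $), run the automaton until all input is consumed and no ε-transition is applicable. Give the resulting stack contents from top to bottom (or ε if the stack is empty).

XV$

(q0, bbbbbbab, $) ⊢ (q0, bbbbbab, X$) ⊢ (q0, bbbbab, $) ⊢ (q0, bbbab, X$) ⊢ (q0, bbab, $) ⊢ (q0, bab, X$) ⊢ (q0, ab, $) ⊢ (q2, b, VV$) ⊢ (q0, ε, XV$)
All input consumed in state q0 with stack XV$.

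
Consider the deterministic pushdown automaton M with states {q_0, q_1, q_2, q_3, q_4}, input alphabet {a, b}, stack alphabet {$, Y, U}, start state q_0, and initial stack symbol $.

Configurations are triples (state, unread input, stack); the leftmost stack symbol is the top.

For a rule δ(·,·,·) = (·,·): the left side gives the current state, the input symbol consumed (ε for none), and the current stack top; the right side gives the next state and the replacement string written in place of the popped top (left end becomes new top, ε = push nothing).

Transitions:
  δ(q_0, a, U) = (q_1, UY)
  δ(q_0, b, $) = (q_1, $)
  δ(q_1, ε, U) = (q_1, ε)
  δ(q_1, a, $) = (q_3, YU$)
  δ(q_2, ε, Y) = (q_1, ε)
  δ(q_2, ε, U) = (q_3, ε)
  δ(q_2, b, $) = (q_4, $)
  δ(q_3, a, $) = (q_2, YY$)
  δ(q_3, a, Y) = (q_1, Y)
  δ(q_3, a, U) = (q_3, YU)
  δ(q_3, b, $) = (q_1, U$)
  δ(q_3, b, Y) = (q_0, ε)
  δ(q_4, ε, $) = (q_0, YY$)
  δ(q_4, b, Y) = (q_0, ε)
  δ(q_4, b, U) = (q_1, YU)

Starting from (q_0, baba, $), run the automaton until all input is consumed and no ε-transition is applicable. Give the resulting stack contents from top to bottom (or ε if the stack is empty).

Y$

(q_0, baba, $) ⊢ (q_1, aba, $) ⊢ (q_3, ba, YU$) ⊢ (q_0, a, U$) ⊢ (q_1, ε, UY$) ⊢ (q_1, ε, Y$)
All input consumed in state q_1 with stack Y$.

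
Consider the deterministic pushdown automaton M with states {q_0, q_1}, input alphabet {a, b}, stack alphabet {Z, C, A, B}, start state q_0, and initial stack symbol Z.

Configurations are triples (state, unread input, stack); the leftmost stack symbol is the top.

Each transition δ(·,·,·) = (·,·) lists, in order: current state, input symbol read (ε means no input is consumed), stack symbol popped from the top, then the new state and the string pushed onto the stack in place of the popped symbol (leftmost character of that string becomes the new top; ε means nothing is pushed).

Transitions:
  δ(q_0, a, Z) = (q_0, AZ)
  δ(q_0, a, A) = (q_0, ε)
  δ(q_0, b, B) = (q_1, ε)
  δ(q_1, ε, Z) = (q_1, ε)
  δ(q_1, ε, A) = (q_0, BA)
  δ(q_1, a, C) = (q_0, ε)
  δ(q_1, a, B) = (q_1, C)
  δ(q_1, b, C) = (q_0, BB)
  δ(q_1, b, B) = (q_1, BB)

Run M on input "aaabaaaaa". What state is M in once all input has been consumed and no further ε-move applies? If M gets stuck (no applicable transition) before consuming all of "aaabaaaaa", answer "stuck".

stuck

(q_0, aaabaaaaa, Z)
  read a, top Z: go to q_0, push AZ → (q_0, aabaaaaa, AZ)
  read a, top A: go to q_0, push ε → (q_0, abaaaaa, Z)
  read a, top Z: go to q_0, push AZ → (q_0, baaaaa, AZ)
No transition for (q_0, b, top A); M blocks with input baaaaa remaining.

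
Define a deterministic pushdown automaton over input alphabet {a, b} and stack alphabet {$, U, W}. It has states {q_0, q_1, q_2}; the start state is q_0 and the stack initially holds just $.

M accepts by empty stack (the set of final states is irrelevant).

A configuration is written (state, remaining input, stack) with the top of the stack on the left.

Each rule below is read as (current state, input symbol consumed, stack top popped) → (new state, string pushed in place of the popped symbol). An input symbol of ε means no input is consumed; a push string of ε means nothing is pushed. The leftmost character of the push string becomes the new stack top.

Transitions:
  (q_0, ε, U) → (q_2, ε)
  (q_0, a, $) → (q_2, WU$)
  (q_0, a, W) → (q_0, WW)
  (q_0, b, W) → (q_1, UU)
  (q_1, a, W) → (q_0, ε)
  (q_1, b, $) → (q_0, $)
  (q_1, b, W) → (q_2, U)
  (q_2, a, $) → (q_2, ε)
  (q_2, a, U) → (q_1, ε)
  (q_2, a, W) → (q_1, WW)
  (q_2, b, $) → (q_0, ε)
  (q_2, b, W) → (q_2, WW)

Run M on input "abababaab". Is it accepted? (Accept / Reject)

Accept

(q_0, abababaab, $)
  read a, top $: go to q_2, push WU$ → (q_2, bababaab, WU$)
  read b, top W: go to q_2, push WW → (q_2, ababaab, WWU$)
  read a, top W: go to q_1, push WW → (q_1, babaab, WWWU$)
  read b, top W: go to q_2, push U → (q_2, abaab, UWWU$)
  read a, top U: go to q_1, push ε → (q_1, baab, WWU$)
  read b, top W: go to q_2, push U → (q_2, aab, UWU$)
  read a, top U: go to q_1, push ε → (q_1, ab, WU$)
  read a, top W: go to q_0, push ε → (q_0, b, U$)
  ε-move, top U: go to q_2, push ε → (q_2, b, $)
  read b, top $: go to q_0, push ε → (q_0, ε, ε)
All input consumed and the stack is empty.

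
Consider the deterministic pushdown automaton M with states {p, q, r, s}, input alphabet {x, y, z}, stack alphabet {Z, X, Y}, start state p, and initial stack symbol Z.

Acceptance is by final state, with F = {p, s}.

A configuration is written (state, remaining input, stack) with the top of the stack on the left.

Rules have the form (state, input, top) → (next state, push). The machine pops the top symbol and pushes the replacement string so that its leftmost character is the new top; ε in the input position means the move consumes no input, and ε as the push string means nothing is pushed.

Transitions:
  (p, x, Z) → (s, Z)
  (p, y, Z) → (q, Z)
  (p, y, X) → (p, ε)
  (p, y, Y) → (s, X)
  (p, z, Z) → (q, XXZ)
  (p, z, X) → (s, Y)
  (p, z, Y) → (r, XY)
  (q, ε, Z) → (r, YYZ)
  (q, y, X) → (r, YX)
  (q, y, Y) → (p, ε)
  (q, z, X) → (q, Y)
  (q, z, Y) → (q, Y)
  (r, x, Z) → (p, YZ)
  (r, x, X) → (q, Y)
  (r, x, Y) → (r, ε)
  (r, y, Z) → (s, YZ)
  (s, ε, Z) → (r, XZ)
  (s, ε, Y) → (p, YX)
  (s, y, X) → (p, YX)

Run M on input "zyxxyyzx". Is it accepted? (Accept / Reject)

Reject

(p, zyxxyyzx, Z)
  read z, top Z: go to q, push XXZ → (q, yxxyyzx, XXZ)
  read y, top X: go to r, push YX → (r, xxyyzx, YXXZ)
  read x, top Y: go to r, push ε → (r, xyyzx, XXZ)
  read x, top X: go to q, push Y → (q, yyzx, YXZ)
  read y, top Y: go to p, push ε → (p, yzx, XZ)
  read y, top X: go to p, push ε → (p, zx, Z)
  read z, top Z: go to q, push XXZ → (q, x, XXZ)
No transition applies at (q, x, XXZ); input not fully consumed.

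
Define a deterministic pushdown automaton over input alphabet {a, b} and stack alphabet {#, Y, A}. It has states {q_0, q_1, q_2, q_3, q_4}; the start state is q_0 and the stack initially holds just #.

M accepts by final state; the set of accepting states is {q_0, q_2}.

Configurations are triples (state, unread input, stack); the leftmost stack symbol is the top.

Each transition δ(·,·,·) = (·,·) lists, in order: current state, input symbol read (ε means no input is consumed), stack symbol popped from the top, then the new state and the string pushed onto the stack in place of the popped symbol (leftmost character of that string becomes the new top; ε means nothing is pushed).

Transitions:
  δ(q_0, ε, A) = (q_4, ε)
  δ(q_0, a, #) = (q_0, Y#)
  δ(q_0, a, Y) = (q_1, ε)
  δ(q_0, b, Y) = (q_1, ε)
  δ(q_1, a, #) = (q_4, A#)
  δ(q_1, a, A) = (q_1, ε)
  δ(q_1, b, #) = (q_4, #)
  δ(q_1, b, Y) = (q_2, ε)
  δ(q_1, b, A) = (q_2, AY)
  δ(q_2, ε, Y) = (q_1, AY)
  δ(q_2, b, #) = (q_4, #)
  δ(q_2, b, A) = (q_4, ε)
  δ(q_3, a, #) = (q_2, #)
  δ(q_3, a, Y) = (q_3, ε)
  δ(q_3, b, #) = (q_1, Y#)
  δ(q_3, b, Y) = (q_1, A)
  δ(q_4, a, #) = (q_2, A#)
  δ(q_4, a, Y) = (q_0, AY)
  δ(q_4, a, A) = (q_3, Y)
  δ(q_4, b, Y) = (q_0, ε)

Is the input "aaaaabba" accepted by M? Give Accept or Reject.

Reject

(q_0, aaaaabba, #) ⊢ (q_0, aaaabba, Y#) ⊢ (q_1, aaabba, #) ⊢ (q_4, aabba, A#) ⊢ (q_3, abba, Y#) ⊢ (q_3, bba, #) ⊢ (q_1, ba, Y#) ⊢ (q_2, a, #)
No transition applies at (q_2, a, #); input not fully consumed.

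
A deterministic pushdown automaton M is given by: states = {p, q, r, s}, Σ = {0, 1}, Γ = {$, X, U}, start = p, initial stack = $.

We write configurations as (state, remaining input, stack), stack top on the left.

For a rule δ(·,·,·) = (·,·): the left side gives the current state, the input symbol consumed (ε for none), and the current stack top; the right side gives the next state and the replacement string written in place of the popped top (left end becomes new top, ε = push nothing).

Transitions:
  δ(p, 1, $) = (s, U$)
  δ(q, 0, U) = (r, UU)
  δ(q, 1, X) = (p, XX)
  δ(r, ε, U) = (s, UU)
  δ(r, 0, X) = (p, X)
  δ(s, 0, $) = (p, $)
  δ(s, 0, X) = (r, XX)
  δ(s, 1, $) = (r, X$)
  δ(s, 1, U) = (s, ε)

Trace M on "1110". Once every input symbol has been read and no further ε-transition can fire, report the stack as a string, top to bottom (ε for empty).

(p, 1110, $) ⊢ (s, 110, U$) ⊢ (s, 10, $) ⊢ (r, 0, X$) ⊢ (p, ε, X$)
All input consumed in state p with stack X$.

X$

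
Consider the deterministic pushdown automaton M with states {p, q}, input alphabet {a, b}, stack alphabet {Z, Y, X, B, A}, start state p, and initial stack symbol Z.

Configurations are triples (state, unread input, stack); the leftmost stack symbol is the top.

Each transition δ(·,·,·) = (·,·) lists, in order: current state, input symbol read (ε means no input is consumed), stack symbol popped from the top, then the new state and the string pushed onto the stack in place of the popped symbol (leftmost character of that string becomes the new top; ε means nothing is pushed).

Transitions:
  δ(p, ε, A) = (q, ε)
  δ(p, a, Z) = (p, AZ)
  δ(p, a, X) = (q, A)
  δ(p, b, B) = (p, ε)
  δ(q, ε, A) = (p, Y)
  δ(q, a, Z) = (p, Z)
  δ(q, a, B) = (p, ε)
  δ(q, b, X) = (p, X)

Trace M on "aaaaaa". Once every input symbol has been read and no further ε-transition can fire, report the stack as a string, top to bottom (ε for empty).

(p, aaaaaa, Z) ⊢ (p, aaaaa, AZ) ⊢ (q, aaaaa, Z) ⊢ (p, aaaa, Z) ⊢ (p, aaa, AZ) ⊢ (q, aaa, Z) ⊢ (p, aa, Z) ⊢ (p, a, AZ) ⊢ (q, a, Z) ⊢ (p, ε, Z)
All input consumed in state p with stack Z.

Z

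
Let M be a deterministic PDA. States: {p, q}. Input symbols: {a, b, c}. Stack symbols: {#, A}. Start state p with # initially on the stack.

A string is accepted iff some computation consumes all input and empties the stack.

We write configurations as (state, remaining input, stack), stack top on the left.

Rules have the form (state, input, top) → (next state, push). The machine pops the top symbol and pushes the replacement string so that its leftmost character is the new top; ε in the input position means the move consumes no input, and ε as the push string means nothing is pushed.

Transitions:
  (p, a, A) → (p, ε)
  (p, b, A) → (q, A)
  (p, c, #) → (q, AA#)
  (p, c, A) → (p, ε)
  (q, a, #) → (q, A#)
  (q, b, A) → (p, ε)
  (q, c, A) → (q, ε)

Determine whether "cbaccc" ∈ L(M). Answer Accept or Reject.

Reject

(p, cbaccc, #)
  read c, top #: go to q, push AA# → (q, baccc, AA#)
  read b, top A: go to p, push ε → (p, accc, A#)
  read a, top A: go to p, push ε → (p, ccc, #)
  read c, top #: go to q, push AA# → (q, cc, AA#)
  read c, top A: go to q, push ε → (q, c, A#)
  read c, top A: go to q, push ε → (q, ε, #)
All input consumed; stack is #, not empty, and no further ε-move applies.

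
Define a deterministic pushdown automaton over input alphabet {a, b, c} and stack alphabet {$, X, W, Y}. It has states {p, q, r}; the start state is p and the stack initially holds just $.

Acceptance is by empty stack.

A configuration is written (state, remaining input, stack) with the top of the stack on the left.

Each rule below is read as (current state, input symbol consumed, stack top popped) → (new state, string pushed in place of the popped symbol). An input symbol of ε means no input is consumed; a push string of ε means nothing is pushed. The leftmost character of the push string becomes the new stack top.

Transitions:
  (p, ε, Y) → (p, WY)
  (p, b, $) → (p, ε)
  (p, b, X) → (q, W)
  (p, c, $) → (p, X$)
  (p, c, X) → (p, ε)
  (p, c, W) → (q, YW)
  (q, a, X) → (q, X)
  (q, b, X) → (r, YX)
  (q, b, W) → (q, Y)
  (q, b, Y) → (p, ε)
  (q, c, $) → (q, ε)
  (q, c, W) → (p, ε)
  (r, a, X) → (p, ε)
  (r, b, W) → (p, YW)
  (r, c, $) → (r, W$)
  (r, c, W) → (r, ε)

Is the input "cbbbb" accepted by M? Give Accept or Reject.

Accept

(p, cbbbb, $)
  read c, top $: go to p, push X$ → (p, bbbb, X$)
  read b, top X: go to q, push W → (q, bbb, W$)
  read b, top W: go to q, push Y → (q, bb, Y$)
  read b, top Y: go to p, push ε → (p, b, $)
  read b, top $: go to p, push ε → (p, ε, ε)
All input consumed and the stack is empty.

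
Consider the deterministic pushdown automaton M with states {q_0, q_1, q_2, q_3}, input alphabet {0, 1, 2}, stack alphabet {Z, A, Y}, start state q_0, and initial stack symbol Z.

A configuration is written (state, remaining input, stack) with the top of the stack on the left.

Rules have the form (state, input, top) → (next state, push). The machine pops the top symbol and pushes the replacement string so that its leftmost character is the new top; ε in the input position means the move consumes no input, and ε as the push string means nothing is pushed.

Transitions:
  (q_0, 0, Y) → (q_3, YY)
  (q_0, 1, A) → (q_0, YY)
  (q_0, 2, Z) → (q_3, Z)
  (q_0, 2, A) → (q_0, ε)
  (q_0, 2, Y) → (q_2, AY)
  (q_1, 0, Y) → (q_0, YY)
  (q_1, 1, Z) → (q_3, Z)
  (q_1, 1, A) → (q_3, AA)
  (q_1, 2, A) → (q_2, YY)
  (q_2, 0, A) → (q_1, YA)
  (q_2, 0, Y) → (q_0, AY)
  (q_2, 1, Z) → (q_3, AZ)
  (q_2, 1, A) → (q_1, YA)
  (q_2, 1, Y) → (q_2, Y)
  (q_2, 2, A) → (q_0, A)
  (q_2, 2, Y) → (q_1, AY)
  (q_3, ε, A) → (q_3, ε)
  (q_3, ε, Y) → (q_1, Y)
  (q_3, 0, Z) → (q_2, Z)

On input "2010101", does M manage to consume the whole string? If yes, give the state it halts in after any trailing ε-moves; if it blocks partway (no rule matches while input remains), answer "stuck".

q_3

(q_0, 2010101, Z)
  read 2, top Z: go to q_3, push Z → (q_3, 010101, Z)
  read 0, top Z: go to q_2, push Z → (q_2, 10101, Z)
  read 1, top Z: go to q_3, push AZ → (q_3, 0101, AZ)
  ε-move, top A: go to q_3, push ε → (q_3, 0101, Z)
  read 0, top Z: go to q_2, push Z → (q_2, 101, Z)
  read 1, top Z: go to q_3, push AZ → (q_3, 01, AZ)
  ε-move, top A: go to q_3, push ε → (q_3, 01, Z)
  read 0, top Z: go to q_2, push Z → (q_2, 1, Z)
  read 1, top Z: go to q_3, push AZ → (q_3, ε, AZ)
  ε-move, top A: go to q_3, push ε → (q_3, ε, Z)
All input consumed; M is in state q_3.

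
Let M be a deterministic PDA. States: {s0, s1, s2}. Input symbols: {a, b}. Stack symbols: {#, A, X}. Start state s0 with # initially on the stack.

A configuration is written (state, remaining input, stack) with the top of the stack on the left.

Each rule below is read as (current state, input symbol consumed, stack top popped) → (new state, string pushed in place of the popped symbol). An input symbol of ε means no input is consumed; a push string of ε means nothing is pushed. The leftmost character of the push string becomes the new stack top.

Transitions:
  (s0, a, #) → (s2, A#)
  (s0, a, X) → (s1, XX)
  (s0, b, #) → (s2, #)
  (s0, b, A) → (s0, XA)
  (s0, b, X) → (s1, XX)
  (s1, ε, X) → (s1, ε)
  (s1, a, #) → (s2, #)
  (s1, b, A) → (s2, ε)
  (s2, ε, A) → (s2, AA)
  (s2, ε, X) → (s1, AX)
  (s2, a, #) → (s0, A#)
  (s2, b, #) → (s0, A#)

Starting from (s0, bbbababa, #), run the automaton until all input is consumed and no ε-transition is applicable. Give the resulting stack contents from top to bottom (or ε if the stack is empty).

(s0, bbbababa, #) ⊢ (s2, bbababa, #) ⊢ (s0, bababa, A#) ⊢ (s0, ababa, XA#) ⊢ (s1, baba, XXA#) ⊢ (s1, baba, XA#) ⊢ (s1, baba, A#) ⊢ (s2, aba, #) ⊢ (s0, ba, A#) ⊢ (s0, a, XA#) ⊢ (s1, ε, XXA#) ⊢ (s1, ε, XA#) ⊢ (s1, ε, A#)
All input consumed in state s1 with stack A#.

A#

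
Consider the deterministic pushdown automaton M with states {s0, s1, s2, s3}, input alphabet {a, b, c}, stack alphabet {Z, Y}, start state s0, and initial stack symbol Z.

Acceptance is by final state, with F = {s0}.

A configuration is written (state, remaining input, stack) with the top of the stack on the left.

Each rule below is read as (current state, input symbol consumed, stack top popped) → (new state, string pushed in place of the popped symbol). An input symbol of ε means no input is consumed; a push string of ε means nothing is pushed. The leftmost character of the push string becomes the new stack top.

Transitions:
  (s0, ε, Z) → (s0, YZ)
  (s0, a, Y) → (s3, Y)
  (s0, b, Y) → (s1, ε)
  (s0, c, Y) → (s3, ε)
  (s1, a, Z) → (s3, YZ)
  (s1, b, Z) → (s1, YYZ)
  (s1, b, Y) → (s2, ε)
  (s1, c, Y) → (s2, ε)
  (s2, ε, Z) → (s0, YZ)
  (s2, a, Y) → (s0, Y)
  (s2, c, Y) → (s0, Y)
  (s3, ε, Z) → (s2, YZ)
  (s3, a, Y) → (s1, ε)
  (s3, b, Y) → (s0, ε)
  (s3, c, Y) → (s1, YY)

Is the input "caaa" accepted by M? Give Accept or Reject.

Reject

(s0, caaa, Z) ⊢ (s0, caaa, YZ) ⊢ (s3, aaa, Z) ⊢ (s2, aaa, YZ) ⊢ (s0, aa, YZ) ⊢ (s3, a, YZ) ⊢ (s1, ε, Z)
All input consumed; state s1 ∉ F and no further ε-move applies.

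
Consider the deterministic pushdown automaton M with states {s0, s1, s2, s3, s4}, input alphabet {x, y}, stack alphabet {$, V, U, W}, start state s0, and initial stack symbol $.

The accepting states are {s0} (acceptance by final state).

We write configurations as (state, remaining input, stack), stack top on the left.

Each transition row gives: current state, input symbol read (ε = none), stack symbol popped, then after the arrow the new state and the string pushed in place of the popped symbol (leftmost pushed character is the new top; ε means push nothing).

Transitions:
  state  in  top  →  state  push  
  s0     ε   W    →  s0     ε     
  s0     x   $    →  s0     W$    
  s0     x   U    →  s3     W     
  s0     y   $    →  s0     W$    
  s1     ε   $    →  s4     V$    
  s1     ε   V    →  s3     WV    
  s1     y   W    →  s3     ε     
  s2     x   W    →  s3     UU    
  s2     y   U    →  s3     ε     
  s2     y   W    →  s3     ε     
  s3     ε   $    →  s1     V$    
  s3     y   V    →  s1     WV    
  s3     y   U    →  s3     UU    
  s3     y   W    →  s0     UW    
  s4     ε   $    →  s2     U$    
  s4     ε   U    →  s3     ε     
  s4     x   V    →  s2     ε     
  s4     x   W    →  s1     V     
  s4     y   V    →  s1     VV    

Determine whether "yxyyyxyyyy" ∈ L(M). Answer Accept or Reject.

Accept

(s0, yxyyyxyyyy, $)
  read y, top $: go to s0, push W$ → (s0, xyyyxyyyy, W$)
  ε-move, top W: go to s0, push ε → (s0, xyyyxyyyy, $)
  read x, top $: go to s0, push W$ → (s0, yyyxyyyy, W$)
  ε-move, top W: go to s0, push ε → (s0, yyyxyyyy, $)
  read y, top $: go to s0, push W$ → (s0, yyxyyyy, W$)
  ε-move, top W: go to s0, push ε → (s0, yyxyyyy, $)
  read y, top $: go to s0, push W$ → (s0, yxyyyy, W$)
  ε-move, top W: go to s0, push ε → (s0, yxyyyy, $)
  read y, top $: go to s0, push W$ → (s0, xyyyy, W$)
  ε-move, top W: go to s0, push ε → (s0, xyyyy, $)
  read x, top $: go to s0, push W$ → (s0, yyyy, W$)
  ε-move, top W: go to s0, push ε → (s0, yyyy, $)
  read y, top $: go to s0, push W$ → (s0, yyy, W$)
  ε-move, top W: go to s0, push ε → (s0, yyy, $)
  read y, top $: go to s0, push W$ → (s0, yy, W$)
  ε-move, top W: go to s0, push ε → (s0, yy, $)
  read y, top $: go to s0, push W$ → (s0, y, W$)
  ε-move, top W: go to s0, push ε → (s0, y, $)
  read y, top $: go to s0, push W$ → (s0, ε, W$)
All input consumed; state s0 ∈ F.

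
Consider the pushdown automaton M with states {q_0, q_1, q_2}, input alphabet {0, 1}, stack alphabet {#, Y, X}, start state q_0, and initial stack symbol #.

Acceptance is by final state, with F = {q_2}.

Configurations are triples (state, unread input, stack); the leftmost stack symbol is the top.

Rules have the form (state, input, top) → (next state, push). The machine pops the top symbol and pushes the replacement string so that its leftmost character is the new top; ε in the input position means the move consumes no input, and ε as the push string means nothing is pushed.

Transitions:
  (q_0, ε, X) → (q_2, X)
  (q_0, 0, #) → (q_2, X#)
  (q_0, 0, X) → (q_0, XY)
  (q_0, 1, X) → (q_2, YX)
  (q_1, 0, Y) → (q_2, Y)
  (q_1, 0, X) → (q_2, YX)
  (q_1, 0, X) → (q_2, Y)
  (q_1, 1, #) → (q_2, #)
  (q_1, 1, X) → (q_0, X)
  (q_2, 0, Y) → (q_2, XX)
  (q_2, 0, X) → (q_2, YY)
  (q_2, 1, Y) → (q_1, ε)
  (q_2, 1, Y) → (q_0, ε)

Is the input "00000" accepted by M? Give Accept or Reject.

Accept

One accepting computation: (q_0, 00000, #) ⊢ (q_2, 0000, X#) ⊢ (q_2, 000, YY#) ⊢ (q_2, 00, XXY#) ⊢ (q_2, 0, YYXY#) ⊢ (q_2, ε, XXYXY#)
All input consumed and state q_2 ∈ F.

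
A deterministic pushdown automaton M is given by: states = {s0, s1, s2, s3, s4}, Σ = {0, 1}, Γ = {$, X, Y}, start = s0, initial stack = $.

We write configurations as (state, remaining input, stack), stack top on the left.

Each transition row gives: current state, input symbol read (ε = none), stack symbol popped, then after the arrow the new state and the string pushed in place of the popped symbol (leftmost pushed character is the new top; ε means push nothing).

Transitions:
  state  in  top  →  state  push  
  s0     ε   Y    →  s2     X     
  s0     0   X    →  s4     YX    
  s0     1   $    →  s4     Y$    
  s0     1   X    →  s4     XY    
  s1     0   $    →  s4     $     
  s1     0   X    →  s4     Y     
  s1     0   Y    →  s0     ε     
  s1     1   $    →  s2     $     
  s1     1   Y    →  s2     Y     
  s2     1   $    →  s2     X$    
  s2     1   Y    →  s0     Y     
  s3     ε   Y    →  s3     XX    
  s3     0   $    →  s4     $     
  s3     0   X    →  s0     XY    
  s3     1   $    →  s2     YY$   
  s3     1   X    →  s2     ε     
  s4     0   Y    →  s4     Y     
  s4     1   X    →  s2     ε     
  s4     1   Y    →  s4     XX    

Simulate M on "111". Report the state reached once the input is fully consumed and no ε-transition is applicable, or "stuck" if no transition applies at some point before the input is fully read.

s2

(s0, 111, $)
  read 1, top $: go to s4, push Y$ → (s4, 11, Y$)
  read 1, top Y: go to s4, push XX → (s4, 1, XX$)
  read 1, top X: go to s2, push ε → (s2, ε, X$)
All input consumed; M is in state s2.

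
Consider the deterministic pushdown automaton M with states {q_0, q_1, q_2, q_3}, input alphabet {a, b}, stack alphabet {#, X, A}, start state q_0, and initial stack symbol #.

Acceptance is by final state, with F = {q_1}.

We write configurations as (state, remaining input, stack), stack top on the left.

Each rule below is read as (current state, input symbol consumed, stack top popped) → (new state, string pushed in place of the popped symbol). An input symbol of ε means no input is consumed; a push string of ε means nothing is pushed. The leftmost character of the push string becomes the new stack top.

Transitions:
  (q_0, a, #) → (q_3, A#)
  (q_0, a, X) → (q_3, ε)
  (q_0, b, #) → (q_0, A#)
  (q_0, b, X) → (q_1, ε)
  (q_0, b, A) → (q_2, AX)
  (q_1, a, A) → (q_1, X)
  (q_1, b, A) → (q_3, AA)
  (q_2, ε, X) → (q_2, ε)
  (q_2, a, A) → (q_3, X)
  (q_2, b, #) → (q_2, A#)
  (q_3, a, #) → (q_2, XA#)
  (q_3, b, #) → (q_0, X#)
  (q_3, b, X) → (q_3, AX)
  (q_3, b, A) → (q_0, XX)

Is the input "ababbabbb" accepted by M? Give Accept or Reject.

Accept

(q_0, ababbabbb, #) ⊢ (q_3, babbabbb, A#) ⊢ (q_0, abbabbb, XX#) ⊢ (q_3, bbabbb, X#) ⊢ (q_3, babbb, AX#) ⊢ (q_0, abbb, XXX#) ⊢ (q_3, bbb, XX#) ⊢ (q_3, bb, AXX#) ⊢ (q_0, b, XXXX#) ⊢ (q_1, ε, XXX#)
All input consumed; state q_1 ∈ F.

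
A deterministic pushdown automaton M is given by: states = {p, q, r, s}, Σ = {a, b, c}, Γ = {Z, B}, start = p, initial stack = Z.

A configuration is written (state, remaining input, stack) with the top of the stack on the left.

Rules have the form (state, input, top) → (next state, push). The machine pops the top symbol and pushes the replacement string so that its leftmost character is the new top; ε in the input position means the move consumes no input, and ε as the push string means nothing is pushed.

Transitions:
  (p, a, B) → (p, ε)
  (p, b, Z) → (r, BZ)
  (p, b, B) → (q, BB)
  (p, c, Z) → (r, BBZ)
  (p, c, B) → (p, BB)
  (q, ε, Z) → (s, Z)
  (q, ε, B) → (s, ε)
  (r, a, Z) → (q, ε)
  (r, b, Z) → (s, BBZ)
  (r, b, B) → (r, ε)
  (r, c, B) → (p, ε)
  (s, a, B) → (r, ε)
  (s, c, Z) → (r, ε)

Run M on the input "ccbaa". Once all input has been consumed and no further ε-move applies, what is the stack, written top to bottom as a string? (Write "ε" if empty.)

(p, ccbaa, Z)
  read c, top Z: go to r, push BBZ → (r, cbaa, BBZ)
  read c, top B: go to p, push ε → (p, baa, BZ)
  read b, top B: go to q, push BB → (q, aa, BBZ)
  ε-move, top B: go to s, push ε → (s, aa, BZ)
  read a, top B: go to r, push ε → (r, a, Z)
  read a, top Z: go to q, push ε → (q, ε, ε)
All input consumed in state q with stack ε.

ε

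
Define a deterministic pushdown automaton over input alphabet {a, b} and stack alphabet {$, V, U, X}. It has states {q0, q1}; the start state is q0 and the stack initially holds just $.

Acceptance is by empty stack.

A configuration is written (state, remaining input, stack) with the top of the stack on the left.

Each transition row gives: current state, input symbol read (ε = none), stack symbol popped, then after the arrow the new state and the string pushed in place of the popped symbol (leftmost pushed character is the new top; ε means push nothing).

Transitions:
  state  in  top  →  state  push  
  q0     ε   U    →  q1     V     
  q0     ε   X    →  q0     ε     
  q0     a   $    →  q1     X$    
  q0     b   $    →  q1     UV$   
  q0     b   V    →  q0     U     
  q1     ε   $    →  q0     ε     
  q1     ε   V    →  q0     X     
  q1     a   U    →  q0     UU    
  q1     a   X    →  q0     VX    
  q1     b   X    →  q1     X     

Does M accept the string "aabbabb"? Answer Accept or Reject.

Reject

(q0, aabbabb, $)
  read a, top $: go to q1, push X$ → (q1, abbabb, X$)
  read a, top X: go to q0, push VX → (q0, bbabb, VX$)
  read b, top V: go to q0, push U → (q0, babb, UX$)
  ε-move, top U: go to q1, push V → (q1, babb, VX$)
  ε-move, top V: go to q0, push X → (q0, babb, XX$)
  ε-move, top X: go to q0, push ε → (q0, babb, X$)
  ε-move, top X: go to q0, push ε → (q0, babb, $)
  read b, top $: go to q1, push UV$ → (q1, abb, UV$)
  read a, top U: go to q0, push UU → (q0, bb, UUV$)
  ε-move, top U: go to q1, push V → (q1, bb, VUV$)
  ε-move, top V: go to q0, push X → (q0, bb, XUV$)
  ε-move, top X: go to q0, push ε → (q0, bb, UV$)
  ε-move, top U: go to q1, push V → (q1, bb, VV$)
  ε-move, top V: go to q0, push X → (q0, bb, XV$)
  ε-move, top X: go to q0, push ε → (q0, bb, V$)
  read b, top V: go to q0, push U → (q0, b, U$)
  ε-move, top U: go to q1, push V → (q1, b, V$)
  ε-move, top V: go to q0, push X → (q0, b, X$)
  ε-move, top X: go to q0, push ε → (q0, b, $)
  read b, top $: go to q1, push UV$ → (q1, ε, UV$)
All input consumed; stack is UV$, not empty, and no further ε-move applies.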